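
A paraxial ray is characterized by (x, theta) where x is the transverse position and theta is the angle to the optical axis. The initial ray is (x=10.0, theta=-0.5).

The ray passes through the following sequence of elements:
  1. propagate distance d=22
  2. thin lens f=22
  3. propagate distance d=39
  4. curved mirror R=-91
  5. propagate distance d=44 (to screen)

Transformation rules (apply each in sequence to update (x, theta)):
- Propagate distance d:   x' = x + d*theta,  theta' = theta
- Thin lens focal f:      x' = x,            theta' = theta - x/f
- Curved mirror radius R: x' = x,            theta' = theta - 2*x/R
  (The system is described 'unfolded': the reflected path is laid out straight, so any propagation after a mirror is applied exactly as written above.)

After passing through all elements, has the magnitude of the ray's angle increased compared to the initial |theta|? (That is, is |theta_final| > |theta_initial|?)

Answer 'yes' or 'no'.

Initial: x=10.0000 theta=-0.5000
After 1 (propagate distance d=22): x=-1.0000 theta=-0.5000
After 2 (thin lens f=22): x=-1.0000 theta=-5/11 (≈-0.4545)
After 3 (propagate distance d=39): x=-206/11 (≈-18.7273) theta=-5/11 (≈-0.4545)
After 4 (curved mirror R=-91): x=-206/11 (≈-18.7273) theta=-867/1001 (≈-0.8661)
After 5 (propagate distance d=44 (to screen)): x=-56894/1001 (≈-56.8372) theta=-867/1001 (≈-0.8661)
|theta_initial|=0.5000 |theta_final|=867/1001 (≈0.8661) -> increased

Answer: yes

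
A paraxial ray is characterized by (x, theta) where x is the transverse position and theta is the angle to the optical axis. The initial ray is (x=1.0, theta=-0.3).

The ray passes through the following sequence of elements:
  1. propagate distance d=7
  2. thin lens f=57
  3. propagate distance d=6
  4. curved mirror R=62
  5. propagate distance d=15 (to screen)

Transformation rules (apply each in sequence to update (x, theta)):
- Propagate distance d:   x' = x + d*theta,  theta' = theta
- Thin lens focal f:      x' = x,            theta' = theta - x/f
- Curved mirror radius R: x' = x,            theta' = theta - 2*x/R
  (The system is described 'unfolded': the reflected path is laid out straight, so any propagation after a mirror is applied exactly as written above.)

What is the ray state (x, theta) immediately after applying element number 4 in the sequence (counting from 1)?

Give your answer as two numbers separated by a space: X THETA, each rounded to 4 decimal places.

Initial: x=1.0000 theta=-0.3000
After 1 (propagate distance d=7): x=-1.1000 theta=-0.3000
After 2 (thin lens f=57): x=-1.1000 theta=-16/57 (≈-0.2807)
After 3 (propagate distance d=6): x=-529/190 (≈-2.7842) theta=-16/57 (≈-0.2807)
After 4 (curved mirror R=62): x=-529/190 (≈-2.7842) theta=-3373/17670 (≈-0.1909)
Rounded to 4 decimal places: x = -2.7842, theta = -0.1909

Answer: -2.7842 -0.1909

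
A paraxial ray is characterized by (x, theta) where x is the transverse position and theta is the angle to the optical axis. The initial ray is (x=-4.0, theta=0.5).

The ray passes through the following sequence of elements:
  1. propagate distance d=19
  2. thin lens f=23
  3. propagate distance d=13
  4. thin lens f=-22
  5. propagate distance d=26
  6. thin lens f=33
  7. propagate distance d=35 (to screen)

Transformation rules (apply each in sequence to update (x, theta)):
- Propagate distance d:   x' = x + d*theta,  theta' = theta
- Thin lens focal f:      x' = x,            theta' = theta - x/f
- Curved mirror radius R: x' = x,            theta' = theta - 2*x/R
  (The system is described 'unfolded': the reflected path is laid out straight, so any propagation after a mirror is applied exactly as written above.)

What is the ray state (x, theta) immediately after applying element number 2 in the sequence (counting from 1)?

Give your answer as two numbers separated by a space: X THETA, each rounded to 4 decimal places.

Answer: 5.5000 0.2609

Derivation:
Initial: x=-4.0000 theta=0.5000
After 1 (propagate distance d=19): x=5.5000 theta=0.5000
After 2 (thin lens f=23): x=5.5000 theta=6/23 (≈0.2609)
Rounded to 4 decimal places: x = 5.5000, theta = 0.2609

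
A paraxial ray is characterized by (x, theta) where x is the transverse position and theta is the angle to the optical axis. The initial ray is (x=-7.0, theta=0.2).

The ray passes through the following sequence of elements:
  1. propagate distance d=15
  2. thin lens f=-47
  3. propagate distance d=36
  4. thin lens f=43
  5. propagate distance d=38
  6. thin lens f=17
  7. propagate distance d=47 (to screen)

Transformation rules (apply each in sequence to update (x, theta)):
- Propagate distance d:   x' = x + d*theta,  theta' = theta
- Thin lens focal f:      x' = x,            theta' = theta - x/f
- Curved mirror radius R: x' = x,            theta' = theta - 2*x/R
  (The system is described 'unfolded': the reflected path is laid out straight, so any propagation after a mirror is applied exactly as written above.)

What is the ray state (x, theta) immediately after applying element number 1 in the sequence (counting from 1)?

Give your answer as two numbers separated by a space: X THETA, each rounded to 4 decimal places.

Answer: -4.0000 0.2000

Derivation:
Initial: x=-7.0000 theta=0.2000
After 1 (propagate distance d=15): x=-4.0000 theta=0.2000
Rounded to 4 decimal places: x = -4.0000, theta = 0.2000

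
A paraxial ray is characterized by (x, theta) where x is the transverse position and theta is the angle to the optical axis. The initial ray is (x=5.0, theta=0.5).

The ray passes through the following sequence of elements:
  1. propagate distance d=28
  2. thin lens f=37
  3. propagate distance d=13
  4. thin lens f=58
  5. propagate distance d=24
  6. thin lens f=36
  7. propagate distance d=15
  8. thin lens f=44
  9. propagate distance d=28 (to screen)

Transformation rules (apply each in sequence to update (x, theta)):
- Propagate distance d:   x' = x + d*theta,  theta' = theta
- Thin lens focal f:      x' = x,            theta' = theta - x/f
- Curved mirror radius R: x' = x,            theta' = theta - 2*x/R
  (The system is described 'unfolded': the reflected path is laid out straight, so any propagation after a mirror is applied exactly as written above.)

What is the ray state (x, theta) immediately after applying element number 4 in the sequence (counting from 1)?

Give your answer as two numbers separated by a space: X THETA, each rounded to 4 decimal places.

Answer: 18.8243 -0.3381

Derivation:
Initial: x=5.0000 theta=0.5000
After 1 (propagate distance d=28): x=19.0000 theta=0.5000
After 2 (thin lens f=37): x=19.0000 theta=-1/74 (≈-0.0135)
After 3 (propagate distance d=13): x=1393/74 (≈18.8243) theta=-1/74 (≈-0.0135)
After 4 (thin lens f=58): x=1393/74 (≈18.8243) theta=-1451/4292 (≈-0.3381)
Rounded to 4 decimal places: x = 18.8243, theta = -0.3381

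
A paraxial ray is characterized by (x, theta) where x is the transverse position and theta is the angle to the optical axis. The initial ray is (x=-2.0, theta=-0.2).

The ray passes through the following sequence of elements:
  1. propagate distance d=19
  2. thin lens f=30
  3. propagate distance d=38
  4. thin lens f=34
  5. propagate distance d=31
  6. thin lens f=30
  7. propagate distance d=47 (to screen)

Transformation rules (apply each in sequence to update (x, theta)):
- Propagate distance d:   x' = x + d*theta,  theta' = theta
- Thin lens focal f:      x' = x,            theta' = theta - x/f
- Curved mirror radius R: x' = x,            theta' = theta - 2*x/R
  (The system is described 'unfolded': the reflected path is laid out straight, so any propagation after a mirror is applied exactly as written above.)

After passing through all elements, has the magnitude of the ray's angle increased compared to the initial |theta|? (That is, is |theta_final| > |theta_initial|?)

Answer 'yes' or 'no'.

Initial: x=-2.0000 theta=-0.2000
After 1 (propagate distance d=19): x=-5.8000 theta=-0.2000
After 2 (thin lens f=30): x=-5.8000 theta=-1/150 (≈-0.0067)
After 3 (propagate distance d=38): x=-454/75 (≈-6.0533) theta=-1/150 (≈-0.0067)
After 4 (thin lens f=34): x=-454/75 (≈-6.0533) theta=437/2550 (≈0.1714)
After 5 (propagate distance d=31): x=-1889/2550 (≈-0.7408) theta=437/2550 (≈0.1714)
After 6 (thin lens f=30): x=-1889/2550 (≈-0.7408) theta=14999/76500 (≈0.1961)
After 7 (propagate distance d=47 (to screen)): x=648283/76500 (≈8.4743) theta=14999/76500 (≈0.1961)
|theta_initial|=0.2000 |theta_final|=14999/76500 (≈0.1961) -> not increased

Answer: no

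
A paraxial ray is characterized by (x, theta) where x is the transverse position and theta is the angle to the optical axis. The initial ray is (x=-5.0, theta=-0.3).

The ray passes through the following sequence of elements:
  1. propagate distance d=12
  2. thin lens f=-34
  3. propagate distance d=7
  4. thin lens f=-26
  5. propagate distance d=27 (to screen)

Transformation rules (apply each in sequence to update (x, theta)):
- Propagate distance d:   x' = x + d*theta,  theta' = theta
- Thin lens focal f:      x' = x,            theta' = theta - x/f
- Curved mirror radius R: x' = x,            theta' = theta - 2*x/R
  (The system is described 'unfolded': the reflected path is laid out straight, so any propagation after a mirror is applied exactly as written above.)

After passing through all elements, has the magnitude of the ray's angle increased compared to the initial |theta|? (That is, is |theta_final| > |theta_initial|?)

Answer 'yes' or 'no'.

Initial: x=-5.0000 theta=-0.3000
After 1 (propagate distance d=12): x=-8.6000 theta=-0.3000
After 2 (thin lens f=-34): x=-8.6000 theta=-47/85 (≈-0.5529)
After 3 (propagate distance d=7): x=-212/17 (≈-12.4706) theta=-47/85 (≈-0.5529)
After 4 (thin lens f=-26): x=-212/17 (≈-12.4706) theta=-1141/1105 (≈-1.0326)
After 5 (propagate distance d=27 (to screen)): x=-44587/1105 (≈-40.3502) theta=-1141/1105 (≈-1.0326)
|theta_initial|=0.3000 |theta_final|=1141/1105 (≈1.0326) -> increased

Answer: yes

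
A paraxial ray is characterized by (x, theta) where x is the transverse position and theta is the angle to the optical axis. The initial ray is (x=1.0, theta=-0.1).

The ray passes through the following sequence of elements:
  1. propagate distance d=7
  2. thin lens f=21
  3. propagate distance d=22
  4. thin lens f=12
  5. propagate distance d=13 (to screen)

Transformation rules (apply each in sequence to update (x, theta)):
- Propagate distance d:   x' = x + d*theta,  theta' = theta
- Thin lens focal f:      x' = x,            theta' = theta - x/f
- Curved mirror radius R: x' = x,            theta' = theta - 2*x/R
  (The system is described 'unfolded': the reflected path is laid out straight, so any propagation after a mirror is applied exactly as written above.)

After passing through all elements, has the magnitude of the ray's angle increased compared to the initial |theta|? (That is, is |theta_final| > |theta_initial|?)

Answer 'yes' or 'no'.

Answer: no

Derivation:
Initial: x=1.0000 theta=-0.1000
After 1 (propagate distance d=7): x=0.3000 theta=-0.1000
After 2 (thin lens f=21): x=0.3000 theta=-4/35 (≈-0.1143)
After 3 (propagate distance d=22): x=-31/14 (≈-2.2143) theta=-4/35 (≈-0.1143)
After 4 (thin lens f=12): x=-31/14 (≈-2.2143) theta=59/840 (≈0.0702)
After 5 (propagate distance d=13 (to screen)): x=-1093/840 (≈-1.3012) theta=59/840 (≈0.0702)
|theta_initial|=0.1000 |theta_final|=59/840 (≈0.0702) -> not increased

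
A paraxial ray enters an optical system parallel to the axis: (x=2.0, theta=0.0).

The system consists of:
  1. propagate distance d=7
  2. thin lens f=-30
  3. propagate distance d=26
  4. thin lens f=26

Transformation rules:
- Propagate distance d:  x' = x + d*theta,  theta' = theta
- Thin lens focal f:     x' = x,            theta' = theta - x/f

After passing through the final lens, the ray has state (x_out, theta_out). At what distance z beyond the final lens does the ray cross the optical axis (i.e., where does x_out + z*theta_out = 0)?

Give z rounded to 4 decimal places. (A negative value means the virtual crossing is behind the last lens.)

Answer: 48.5333

Derivation:
Initial: x=2.0000 theta=0.0000
After 1 (propagate distance d=7): x=2.0000 theta=0.0000
After 2 (thin lens f=-30): x=2.0000 theta=1/15 (≈0.0667)
After 3 (propagate distance d=26): x=56/15 (≈3.7333) theta=1/15 (≈0.0667)
After 4 (thin lens f=26): x=56/15 (≈3.7333) theta=-1/13 (≈-0.0769)
z_focus = -x_out/theta_out = -(56/15)/(-1/13) = 728/15 ≈ 48.5333
Rounded to 4 decimal places: z = 48.5333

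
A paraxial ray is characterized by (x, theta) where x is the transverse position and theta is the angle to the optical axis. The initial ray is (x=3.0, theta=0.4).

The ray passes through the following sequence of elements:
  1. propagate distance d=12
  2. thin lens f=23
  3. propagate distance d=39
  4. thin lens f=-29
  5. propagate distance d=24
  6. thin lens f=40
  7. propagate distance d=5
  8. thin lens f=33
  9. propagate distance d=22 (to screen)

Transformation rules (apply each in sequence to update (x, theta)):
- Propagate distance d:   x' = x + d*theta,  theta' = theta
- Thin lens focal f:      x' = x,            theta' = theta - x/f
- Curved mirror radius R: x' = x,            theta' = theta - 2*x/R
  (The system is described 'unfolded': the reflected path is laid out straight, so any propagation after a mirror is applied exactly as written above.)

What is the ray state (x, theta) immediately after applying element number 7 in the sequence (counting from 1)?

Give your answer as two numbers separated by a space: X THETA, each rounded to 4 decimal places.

Answer: 19.6062 -0.0897

Derivation:
Initial: x=3.0000 theta=0.4000
After 1 (propagate distance d=12): x=7.8000 theta=0.4000
After 2 (thin lens f=23): x=7.8000 theta=7/115 (≈0.0609)
After 3 (propagate distance d=39): x=234/23 (≈10.1739) theta=7/115 (≈0.0609)
After 4 (thin lens f=-29): x=234/23 (≈10.1739) theta=1373/3335 (≈0.4117)
After 5 (propagate distance d=24): x=66882/3335 (≈20.0546) theta=1373/3335 (≈0.4117)
After 6 (thin lens f=40): x=66882/3335 (≈20.0546) theta=-5981/66700 (≈-0.0897)
After 7 (propagate distance d=5): x=261547/13340 (≈19.6062) theta=-5981/66700 (≈-0.0897)
Rounded to 4 decimal places: x = 19.6062, theta = -0.0897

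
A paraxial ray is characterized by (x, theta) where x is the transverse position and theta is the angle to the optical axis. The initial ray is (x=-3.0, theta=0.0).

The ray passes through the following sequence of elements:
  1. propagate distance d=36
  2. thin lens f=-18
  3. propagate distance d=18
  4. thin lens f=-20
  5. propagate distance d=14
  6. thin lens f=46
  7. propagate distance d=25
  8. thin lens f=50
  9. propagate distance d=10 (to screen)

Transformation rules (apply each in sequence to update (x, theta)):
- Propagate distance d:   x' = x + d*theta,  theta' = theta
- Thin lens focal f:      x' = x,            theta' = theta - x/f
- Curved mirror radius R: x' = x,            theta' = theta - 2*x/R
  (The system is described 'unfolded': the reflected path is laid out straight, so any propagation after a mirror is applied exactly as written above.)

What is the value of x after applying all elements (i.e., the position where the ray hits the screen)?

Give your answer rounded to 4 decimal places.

Initial: x=-3.0000 theta=0.0000
After 1 (propagate distance d=36): x=-3.0000 theta=0.0000
After 2 (thin lens f=-18): x=-3.0000 theta=-1/6 (≈-0.1667)
After 3 (propagate distance d=18): x=-6.0000 theta=-1/6 (≈-0.1667)
After 4 (thin lens f=-20): x=-6.0000 theta=-7/15 (≈-0.4667)
After 5 (propagate distance d=14): x=-188/15 (≈-12.5333) theta=-7/15 (≈-0.4667)
After 6 (thin lens f=46): x=-188/15 (≈-12.5333) theta=-67/345 (≈-0.1942)
After 7 (propagate distance d=25): x=-5999/345 (≈-17.3884) theta=-67/345 (≈-0.1942)
After 8 (thin lens f=50): x=-5999/345 (≈-17.3884) theta=883/5750 (≈0.1536)
After 9 (propagate distance d=10 (to screen)): x=-27346/1725 (≈-15.8528) theta=883/5750 (≈0.1536)
Rounded to 4 decimal places: x = -15.8528

Answer: -15.8528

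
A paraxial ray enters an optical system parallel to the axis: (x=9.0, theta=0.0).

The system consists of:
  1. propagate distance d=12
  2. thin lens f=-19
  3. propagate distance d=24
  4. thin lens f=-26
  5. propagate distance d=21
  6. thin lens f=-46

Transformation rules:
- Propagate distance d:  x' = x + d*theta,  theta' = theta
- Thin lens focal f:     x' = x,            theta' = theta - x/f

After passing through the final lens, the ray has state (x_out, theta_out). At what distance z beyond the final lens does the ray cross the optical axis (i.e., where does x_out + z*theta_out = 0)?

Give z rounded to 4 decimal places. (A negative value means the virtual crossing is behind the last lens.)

Answer: -20.5682

Derivation:
Initial: x=9.0000 theta=0.0000
After 1 (propagate distance d=12): x=9.0000 theta=0.0000
After 2 (thin lens f=-19): x=9.0000 theta=9/19 (≈0.4737)
After 3 (propagate distance d=24): x=387/19 (≈20.3684) theta=9/19 (≈0.4737)
After 4 (thin lens f=-26): x=387/19 (≈20.3684) theta=621/494 (≈1.2571)
After 5 (propagate distance d=21): x=23103/494 (≈46.7672) theta=621/494 (≈1.2571)
After 6 (thin lens f=-46): x=23103/494 (≈46.7672) theta=51669/22724 (≈2.2738)
z_focus = -x_out/theta_out = -(23103/494)/(51669/22724) = -118082/5741 ≈ -20.5682
Rounded to 4 decimal places: z = -20.5682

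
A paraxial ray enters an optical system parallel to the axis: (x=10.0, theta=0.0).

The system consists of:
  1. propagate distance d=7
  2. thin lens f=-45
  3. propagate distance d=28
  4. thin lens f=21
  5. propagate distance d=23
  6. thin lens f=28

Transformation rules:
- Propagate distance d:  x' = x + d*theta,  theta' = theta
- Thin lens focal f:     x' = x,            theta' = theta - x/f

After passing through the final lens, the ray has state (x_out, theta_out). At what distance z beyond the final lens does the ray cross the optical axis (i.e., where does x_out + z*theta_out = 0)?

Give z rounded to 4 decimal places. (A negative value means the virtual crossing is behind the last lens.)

Initial: x=10.0000 theta=0.0000
After 1 (propagate distance d=7): x=10.0000 theta=0.0000
After 2 (thin lens f=-45): x=10.0000 theta=2/9 (≈0.2222)
After 3 (propagate distance d=28): x=146/9 (≈16.2222) theta=2/9 (≈0.2222)
After 4 (thin lens f=21): x=146/9 (≈16.2222) theta=-104/189 (≈-0.5503)
After 5 (propagate distance d=23): x=674/189 (≈3.5661) theta=-104/189 (≈-0.5503)
After 6 (thin lens f=28): x=674/189 (≈3.5661) theta=-1793/2646 (≈-0.6776)
z_focus = -x_out/theta_out = -(674/189)/(-1793/2646) = 9436/1793 ≈ 5.2627
Rounded to 4 decimal places: z = 5.2627

Answer: 5.2627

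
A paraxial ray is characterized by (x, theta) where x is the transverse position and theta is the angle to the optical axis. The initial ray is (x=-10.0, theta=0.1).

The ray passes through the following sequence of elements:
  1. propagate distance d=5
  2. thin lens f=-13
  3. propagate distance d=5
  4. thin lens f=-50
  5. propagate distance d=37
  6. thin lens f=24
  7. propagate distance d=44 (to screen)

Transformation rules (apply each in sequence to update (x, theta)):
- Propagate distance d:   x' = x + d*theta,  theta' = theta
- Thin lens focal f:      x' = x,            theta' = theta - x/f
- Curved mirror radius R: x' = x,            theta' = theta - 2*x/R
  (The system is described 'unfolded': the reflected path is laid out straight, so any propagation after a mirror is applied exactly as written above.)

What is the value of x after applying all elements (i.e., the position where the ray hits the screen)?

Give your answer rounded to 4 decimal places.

Answer: -1.0924

Derivation:
Initial: x=-10.0000 theta=0.1000
After 1 (propagate distance d=5): x=-9.5000 theta=0.1000
After 2 (thin lens f=-13): x=-9.5000 theta=-41/65 (≈-0.6308)
After 3 (propagate distance d=5): x=-329/26 (≈-12.6538) theta=-41/65 (≈-0.6308)
After 4 (thin lens f=-50): x=-329/26 (≈-12.6538) theta=-1149/1300 (≈-0.8838)
After 5 (propagate distance d=37): x=-58963/1300 (≈-45.3562) theta=-1149/1300 (≈-0.8838)
After 6 (thin lens f=24): x=-58963/1300 (≈-45.3562) theta=31387/31200 (≈1.0060)
After 7 (propagate distance d=44 (to screen)): x=-8521/7800 (≈-1.0924) theta=31387/31200 (≈1.0060)
Rounded to 4 decimal places: x = -1.0924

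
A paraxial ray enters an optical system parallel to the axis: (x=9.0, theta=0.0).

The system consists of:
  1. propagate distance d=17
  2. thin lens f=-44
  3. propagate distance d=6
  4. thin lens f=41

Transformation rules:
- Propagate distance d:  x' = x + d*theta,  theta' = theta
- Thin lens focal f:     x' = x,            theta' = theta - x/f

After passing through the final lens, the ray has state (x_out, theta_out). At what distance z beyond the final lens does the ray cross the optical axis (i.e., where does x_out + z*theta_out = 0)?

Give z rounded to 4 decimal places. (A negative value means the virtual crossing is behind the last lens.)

Answer: 227.7778

Derivation:
Initial: x=9.0000 theta=0.0000
After 1 (propagate distance d=17): x=9.0000 theta=0.0000
After 2 (thin lens f=-44): x=9.0000 theta=9/44 (≈0.2045)
After 3 (propagate distance d=6): x=225/22 (≈10.2273) theta=9/44 (≈0.2045)
After 4 (thin lens f=41): x=225/22 (≈10.2273) theta=-81/1804 (≈-0.0449)
z_focus = -x_out/theta_out = -(225/22)/(-81/1804) = 2050/9 ≈ 227.7778
Rounded to 4 decimal places: z = 227.7778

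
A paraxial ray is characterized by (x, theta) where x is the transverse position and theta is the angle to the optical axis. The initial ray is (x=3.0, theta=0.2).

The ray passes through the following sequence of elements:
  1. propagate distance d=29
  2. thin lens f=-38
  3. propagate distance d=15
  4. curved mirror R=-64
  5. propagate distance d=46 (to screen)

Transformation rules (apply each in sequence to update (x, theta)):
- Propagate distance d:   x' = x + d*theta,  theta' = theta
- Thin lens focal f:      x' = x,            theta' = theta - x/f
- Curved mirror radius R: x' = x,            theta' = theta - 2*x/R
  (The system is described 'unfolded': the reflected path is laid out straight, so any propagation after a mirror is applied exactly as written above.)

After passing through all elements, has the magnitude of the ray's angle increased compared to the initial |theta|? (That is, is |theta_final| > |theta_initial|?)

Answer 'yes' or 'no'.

Initial: x=3.0000 theta=0.2000
After 1 (propagate distance d=29): x=8.8000 theta=0.2000
After 2 (thin lens f=-38): x=8.8000 theta=41/95 (≈0.4316)
After 3 (propagate distance d=15): x=1451/95 (≈15.2737) theta=41/95 (≈0.4316)
After 4 (curved mirror R=-64): x=1451/95 (≈15.2737) theta=2763/3040 (≈0.9089)
After 5 (propagate distance d=46 (to screen)): x=17353/304 (≈57.0822) theta=2763/3040 (≈0.9089)
|theta_initial|=0.2000 |theta_final|=2763/3040 (≈0.9089) -> increased

Answer: yes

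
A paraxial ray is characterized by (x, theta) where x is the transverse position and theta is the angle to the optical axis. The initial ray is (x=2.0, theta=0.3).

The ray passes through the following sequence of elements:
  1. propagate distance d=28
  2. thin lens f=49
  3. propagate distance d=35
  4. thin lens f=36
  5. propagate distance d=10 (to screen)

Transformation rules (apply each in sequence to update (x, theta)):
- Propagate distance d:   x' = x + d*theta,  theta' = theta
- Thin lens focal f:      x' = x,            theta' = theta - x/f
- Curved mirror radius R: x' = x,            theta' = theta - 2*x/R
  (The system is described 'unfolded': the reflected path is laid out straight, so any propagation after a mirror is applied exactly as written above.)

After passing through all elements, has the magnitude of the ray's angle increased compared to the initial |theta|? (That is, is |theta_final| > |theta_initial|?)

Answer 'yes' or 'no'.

Initial: x=2.0000 theta=0.3000
After 1 (propagate distance d=28): x=10.4000 theta=0.3000
After 2 (thin lens f=49): x=10.4000 theta=43/490 (≈0.0878)
After 3 (propagate distance d=35): x=943/70 (≈13.4714) theta=43/490 (≈0.0878)
After 4 (thin lens f=36): x=943/70 (≈13.4714) theta=-5053/17640 (≈-0.2865)
After 5 (propagate distance d=10 (to screen)): x=93553/8820 (≈10.6069) theta=-5053/17640 (≈-0.2865)
|theta_initial|=0.3000 |theta_final|=5053/17640 (≈0.2865) -> not increased

Answer: no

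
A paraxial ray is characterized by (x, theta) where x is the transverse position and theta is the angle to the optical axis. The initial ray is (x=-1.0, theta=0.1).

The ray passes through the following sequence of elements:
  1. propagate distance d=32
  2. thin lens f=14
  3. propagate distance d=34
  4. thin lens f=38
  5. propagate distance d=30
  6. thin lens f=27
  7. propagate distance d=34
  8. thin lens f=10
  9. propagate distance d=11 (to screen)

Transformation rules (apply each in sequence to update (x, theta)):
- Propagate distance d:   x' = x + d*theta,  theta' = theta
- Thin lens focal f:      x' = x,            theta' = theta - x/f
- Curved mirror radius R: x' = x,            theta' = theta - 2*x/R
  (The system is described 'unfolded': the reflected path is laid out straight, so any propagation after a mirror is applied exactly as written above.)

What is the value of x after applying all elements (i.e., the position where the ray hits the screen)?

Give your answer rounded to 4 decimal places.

Answer: 0.1476

Derivation:
Initial: x=-1.0000 theta=0.1000
After 1 (propagate distance d=32): x=2.2000 theta=0.1000
After 2 (thin lens f=14): x=2.2000 theta=-2/35 (≈-0.0571)
After 3 (propagate distance d=34): x=9/35 (≈0.2571) theta=-2/35 (≈-0.0571)
After 4 (thin lens f=38): x=9/35 (≈0.2571) theta=-17/266 (≈-0.0639)
After 5 (propagate distance d=30): x=-1104/665 (≈-1.6602) theta=-17/266 (≈-0.0639)
After 6 (thin lens f=27): x=-1104/665 (≈-1.6602) theta=-29/11970 (≈-0.0024)
After 7 (propagate distance d=34): x=-10429/5985 (≈-1.7425) theta=-29/11970 (≈-0.0024)
After 8 (thin lens f=10): x=-10429/5985 (≈-1.7425) theta=1714/9975 (≈0.1718)
After 9 (propagate distance d=11 (to screen)): x=631/4275 (≈0.1476) theta=1714/9975 (≈0.1718)
Rounded to 4 decimal places: x = 0.1476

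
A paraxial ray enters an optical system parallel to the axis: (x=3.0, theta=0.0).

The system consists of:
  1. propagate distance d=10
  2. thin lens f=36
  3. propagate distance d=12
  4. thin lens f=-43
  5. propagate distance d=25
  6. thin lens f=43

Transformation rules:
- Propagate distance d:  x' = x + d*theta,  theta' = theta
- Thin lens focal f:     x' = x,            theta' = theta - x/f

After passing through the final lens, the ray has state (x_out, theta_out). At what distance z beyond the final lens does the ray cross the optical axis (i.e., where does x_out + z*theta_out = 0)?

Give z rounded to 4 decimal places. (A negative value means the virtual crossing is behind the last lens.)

Initial: x=3.0000 theta=0.0000
After 1 (propagate distance d=10): x=3.0000 theta=0.0000
After 2 (thin lens f=36): x=3.0000 theta=-1/12 (≈-0.0833)
After 3 (propagate distance d=12): x=2.0000 theta=-1/12 (≈-0.0833)
After 4 (thin lens f=-43): x=2.0000 theta=-19/516 (≈-0.0368)
After 5 (propagate distance d=25): x=557/516 (≈1.0795) theta=-19/516 (≈-0.0368)
After 6 (thin lens f=43): x=557/516 (≈1.0795) theta=-229/3698 (≈-0.0619)
z_focus = -x_out/theta_out = -(557/516)/(-229/3698) = 23951/1374 ≈ 17.4316
Rounded to 4 decimal places: z = 17.4316

Answer: 17.4316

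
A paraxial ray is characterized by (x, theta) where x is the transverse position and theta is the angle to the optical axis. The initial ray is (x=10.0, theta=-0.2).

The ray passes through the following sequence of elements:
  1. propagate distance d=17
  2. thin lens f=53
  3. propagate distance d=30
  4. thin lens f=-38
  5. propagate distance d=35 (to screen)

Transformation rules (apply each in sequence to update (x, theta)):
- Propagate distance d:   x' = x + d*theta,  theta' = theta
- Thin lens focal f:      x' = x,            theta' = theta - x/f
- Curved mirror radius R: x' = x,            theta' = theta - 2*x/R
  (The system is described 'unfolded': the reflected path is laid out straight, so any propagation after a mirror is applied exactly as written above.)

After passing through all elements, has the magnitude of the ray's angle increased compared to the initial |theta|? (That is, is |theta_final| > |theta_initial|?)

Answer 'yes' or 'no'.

Initial: x=10.0000 theta=-0.2000
After 1 (propagate distance d=17): x=6.6000 theta=-0.2000
After 2 (thin lens f=53): x=6.6000 theta=-86/265 (≈-0.3245)
After 3 (propagate distance d=30): x=-831/265 (≈-3.1358) theta=-86/265 (≈-0.3245)
After 4 (thin lens f=-38): x=-831/265 (≈-3.1358) theta=-4099/10070 (≈-0.4071)
After 5 (propagate distance d=35 (to screen)): x=-175043/10070 (≈-17.3826) theta=-4099/10070 (≈-0.4071)
|theta_initial|=0.2000 |theta_final|=4099/10070 (≈0.4071) -> increased

Answer: yes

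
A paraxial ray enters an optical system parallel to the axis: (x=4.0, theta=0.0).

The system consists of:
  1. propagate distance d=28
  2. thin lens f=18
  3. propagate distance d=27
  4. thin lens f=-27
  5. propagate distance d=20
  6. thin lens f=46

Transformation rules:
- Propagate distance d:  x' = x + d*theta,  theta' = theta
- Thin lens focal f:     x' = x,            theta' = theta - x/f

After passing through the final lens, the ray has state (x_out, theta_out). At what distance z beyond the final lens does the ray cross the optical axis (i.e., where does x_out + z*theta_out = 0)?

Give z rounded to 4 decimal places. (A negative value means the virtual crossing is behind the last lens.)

Answer: -63.9221

Derivation:
Initial: x=4.0000 theta=0.0000
After 1 (propagate distance d=28): x=4.0000 theta=0.0000
After 2 (thin lens f=18): x=4.0000 theta=-2/9 (≈-0.2222)
After 3 (propagate distance d=27): x=-2.0000 theta=-2/9 (≈-0.2222)
After 4 (thin lens f=-27): x=-2.0000 theta=-8/27 (≈-0.2963)
After 5 (propagate distance d=20): x=-214/27 (≈-7.9259) theta=-8/27 (≈-0.2963)
After 6 (thin lens f=46): x=-214/27 (≈-7.9259) theta=-77/621 (≈-0.1240)
z_focus = -x_out/theta_out = -(-214/27)/(-77/621) = -4922/77 ≈ -63.9221
Rounded to 4 decimal places: z = -63.9221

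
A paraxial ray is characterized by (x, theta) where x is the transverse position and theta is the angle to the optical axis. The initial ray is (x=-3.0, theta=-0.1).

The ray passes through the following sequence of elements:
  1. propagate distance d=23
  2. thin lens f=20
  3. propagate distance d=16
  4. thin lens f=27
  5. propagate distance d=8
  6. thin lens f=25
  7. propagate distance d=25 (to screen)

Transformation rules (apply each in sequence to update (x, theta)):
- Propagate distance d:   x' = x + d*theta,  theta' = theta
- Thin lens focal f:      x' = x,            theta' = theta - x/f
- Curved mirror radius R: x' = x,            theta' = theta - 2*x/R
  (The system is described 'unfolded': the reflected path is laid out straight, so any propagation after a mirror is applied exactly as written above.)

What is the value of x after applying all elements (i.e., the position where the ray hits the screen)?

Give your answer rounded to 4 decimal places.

Answer: 6.5880

Derivation:
Initial: x=-3.0000 theta=-0.1000
After 1 (propagate distance d=23): x=-5.3000 theta=-0.1000
After 2 (thin lens f=20): x=-5.3000 theta=0.1650
After 3 (propagate distance d=16): x=-2.6600 theta=0.1650
After 4 (thin lens f=27): x=-2.6600 theta=1423/5400 (≈0.2635)
After 5 (propagate distance d=8): x=-149/270 (≈-0.5519) theta=1423/5400 (≈0.2635)
After 6 (thin lens f=25): x=-149/270 (≈-0.5519) theta=7711/27000 (≈0.2856)
After 7 (propagate distance d=25 (to screen)): x=1423/216 (≈6.5880) theta=7711/27000 (≈0.2856)
Rounded to 4 decimal places: x = 6.5880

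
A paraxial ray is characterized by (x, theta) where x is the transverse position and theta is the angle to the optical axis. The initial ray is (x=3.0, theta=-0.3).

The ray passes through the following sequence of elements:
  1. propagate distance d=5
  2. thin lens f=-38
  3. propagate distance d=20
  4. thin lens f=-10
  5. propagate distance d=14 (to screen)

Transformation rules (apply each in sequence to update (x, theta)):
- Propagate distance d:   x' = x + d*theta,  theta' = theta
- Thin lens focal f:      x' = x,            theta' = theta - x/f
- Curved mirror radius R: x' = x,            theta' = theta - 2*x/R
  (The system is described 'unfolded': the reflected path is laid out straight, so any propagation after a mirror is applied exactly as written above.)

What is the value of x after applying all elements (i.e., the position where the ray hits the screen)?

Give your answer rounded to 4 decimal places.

Initial: x=3.0000 theta=-0.3000
After 1 (propagate distance d=5): x=1.5000 theta=-0.3000
After 2 (thin lens f=-38): x=1.5000 theta=-99/380 (≈-0.2605)
After 3 (propagate distance d=20): x=-141/38 (≈-3.7105) theta=-99/380 (≈-0.2605)
After 4 (thin lens f=-10): x=-141/38 (≈-3.7105) theta=-12/19 (≈-0.6316)
After 5 (propagate distance d=14 (to screen)): x=-477/38 (≈-12.5526) theta=-12/19 (≈-0.6316)
Rounded to 4 decimal places: x = -12.5526

Answer: -12.5526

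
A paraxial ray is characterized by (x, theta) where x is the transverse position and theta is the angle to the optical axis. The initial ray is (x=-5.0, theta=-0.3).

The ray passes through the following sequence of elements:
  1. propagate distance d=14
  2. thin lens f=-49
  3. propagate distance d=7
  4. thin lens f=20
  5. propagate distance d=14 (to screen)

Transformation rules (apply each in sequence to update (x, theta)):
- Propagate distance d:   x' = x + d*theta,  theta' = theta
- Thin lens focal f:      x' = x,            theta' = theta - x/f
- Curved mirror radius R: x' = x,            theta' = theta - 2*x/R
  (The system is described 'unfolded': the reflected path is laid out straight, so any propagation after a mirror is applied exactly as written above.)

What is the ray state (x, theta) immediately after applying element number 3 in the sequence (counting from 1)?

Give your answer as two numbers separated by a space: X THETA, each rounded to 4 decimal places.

Answer: -12.6143 -0.4878

Derivation:
Initial: x=-5.0000 theta=-0.3000
After 1 (propagate distance d=14): x=-9.2000 theta=-0.3000
After 2 (thin lens f=-49): x=-9.2000 theta=-239/490 (≈-0.4878)
After 3 (propagate distance d=7): x=-883/70 (≈-12.6143) theta=-239/490 (≈-0.4878)
Rounded to 4 decimal places: x = -12.6143, theta = -0.4878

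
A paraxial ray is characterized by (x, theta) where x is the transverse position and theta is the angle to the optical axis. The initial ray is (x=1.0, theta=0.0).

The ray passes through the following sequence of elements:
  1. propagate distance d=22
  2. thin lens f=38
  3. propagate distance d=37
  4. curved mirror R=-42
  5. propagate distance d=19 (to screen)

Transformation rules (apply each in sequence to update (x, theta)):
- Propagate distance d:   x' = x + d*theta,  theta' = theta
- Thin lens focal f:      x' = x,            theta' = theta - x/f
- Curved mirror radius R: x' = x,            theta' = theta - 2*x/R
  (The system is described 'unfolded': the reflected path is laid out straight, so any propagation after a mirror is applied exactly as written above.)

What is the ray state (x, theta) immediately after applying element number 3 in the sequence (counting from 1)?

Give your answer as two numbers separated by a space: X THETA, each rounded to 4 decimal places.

Initial: x=1.0000 theta=0.0000
After 1 (propagate distance d=22): x=1.0000 theta=0.0000
After 2 (thin lens f=38): x=1.0000 theta=-1/38 (≈-0.0263)
After 3 (propagate distance d=37): x=1/38 (≈0.0263) theta=-1/38 (≈-0.0263)
Rounded to 4 decimal places: x = 0.0263, theta = -0.0263

Answer: 0.0263 -0.0263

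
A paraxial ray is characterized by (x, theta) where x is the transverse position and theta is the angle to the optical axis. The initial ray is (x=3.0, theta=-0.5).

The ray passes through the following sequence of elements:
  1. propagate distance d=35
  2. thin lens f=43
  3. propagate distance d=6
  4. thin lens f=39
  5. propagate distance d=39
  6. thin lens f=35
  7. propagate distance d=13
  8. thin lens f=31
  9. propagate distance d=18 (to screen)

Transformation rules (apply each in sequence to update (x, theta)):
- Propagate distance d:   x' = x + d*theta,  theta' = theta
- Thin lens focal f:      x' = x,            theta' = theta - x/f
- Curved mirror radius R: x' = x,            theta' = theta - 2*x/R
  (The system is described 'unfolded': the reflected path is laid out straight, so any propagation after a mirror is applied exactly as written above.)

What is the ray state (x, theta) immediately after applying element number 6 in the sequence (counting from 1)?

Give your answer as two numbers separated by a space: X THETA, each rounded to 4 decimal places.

Answer: -6.3488 0.4154

Derivation:
Initial: x=3.0000 theta=-0.5000
After 1 (propagate distance d=35): x=-14.5000 theta=-0.5000
After 2 (thin lens f=43): x=-14.5000 theta=-7/43 (≈-0.1628)
After 3 (propagate distance d=6): x=-1331/86 (≈-15.4767) theta=-7/43 (≈-0.1628)
After 4 (thin lens f=39): x=-1331/86 (≈-15.4767) theta=785/3354 (≈0.2340)
After 5 (propagate distance d=39): x=-273/43 (≈-6.3488) theta=785/3354 (≈0.2340)
After 6 (thin lens f=35): x=-273/43 (≈-6.3488) theta=6967/16770 (≈0.4154)
Rounded to 4 decimal places: x = -6.3488, theta = 0.4154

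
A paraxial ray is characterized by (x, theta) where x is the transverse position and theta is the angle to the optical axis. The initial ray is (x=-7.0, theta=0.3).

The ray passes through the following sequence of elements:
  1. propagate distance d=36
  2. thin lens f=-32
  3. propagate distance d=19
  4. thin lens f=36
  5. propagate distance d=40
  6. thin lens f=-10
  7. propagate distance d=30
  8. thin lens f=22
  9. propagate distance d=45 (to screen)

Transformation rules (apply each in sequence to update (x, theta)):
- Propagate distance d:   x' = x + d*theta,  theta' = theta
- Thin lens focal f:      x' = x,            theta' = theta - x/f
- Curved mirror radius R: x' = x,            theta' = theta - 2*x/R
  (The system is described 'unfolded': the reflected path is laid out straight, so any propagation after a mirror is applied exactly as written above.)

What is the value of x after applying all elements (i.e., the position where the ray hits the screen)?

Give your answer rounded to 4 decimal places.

Initial: x=-7.0000 theta=0.3000
After 1 (propagate distance d=36): x=3.8000 theta=0.3000
After 2 (thin lens f=-32): x=3.8000 theta=67/160 (≈0.4188)
After 3 (propagate distance d=19): x=1881/160 (≈11.7563) theta=67/160 (≈0.4188)
After 4 (thin lens f=36): x=1881/160 (≈11.7563) theta=59/640 (≈0.0922)
After 5 (propagate distance d=40): x=2471/160 (≈15.4438) theta=59/640 (≈0.0922)
After 6 (thin lens f=-10): x=2471/160 (≈15.4438) theta=5237/3200 (≈1.6366)
After 7 (propagate distance d=30): x=20653/320 (≈64.5406) theta=5237/3200 (≈1.6366)
After 8 (thin lens f=22): x=20653/320 (≈64.5406) theta=-22829/17600 (≈-1.2971)
After 9 (propagate distance d=45 (to screen)): x=10861/1760 (≈6.1710) theta=-22829/17600 (≈-1.2971)
Rounded to 4 decimal places: x = 6.1710

Answer: 6.1710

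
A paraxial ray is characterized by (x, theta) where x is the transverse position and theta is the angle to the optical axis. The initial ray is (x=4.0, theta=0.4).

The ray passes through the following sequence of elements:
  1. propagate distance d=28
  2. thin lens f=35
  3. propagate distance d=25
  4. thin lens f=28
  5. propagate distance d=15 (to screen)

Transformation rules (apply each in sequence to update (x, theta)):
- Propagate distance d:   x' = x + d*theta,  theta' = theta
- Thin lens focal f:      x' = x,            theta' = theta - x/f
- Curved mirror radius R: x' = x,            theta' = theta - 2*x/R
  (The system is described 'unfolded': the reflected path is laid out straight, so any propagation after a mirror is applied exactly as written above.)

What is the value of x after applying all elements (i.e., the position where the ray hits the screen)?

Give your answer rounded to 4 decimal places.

Initial: x=4.0000 theta=0.4000
After 1 (propagate distance d=28): x=15.2000 theta=0.4000
After 2 (thin lens f=35): x=15.2000 theta=-6/175 (≈-0.0343)
After 3 (propagate distance d=25): x=502/35 (≈14.3429) theta=-6/175 (≈-0.0343)
After 4 (thin lens f=28): x=502/35 (≈14.3429) theta=-1339/2450 (≈-0.5465)
After 5 (propagate distance d=15 (to screen)): x=3011/490 (≈6.1449) theta=-1339/2450 (≈-0.5465)
Rounded to 4 decimal places: x = 6.1449

Answer: 6.1449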